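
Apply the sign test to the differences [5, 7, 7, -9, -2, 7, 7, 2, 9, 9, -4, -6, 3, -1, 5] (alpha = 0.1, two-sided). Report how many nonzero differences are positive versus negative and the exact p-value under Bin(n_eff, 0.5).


Step 1: Discard zero differences. Original n = 15; n_eff = number of nonzero differences = 15.
Nonzero differences (with sign): +5, +7, +7, -9, -2, +7, +7, +2, +9, +9, -4, -6, +3, -1, +5
Step 2: Count signs: positive = 10, negative = 5.
Step 3: Under H0: P(positive) = 0.5, so the number of positives S ~ Bin(15, 0.5).
Step 4: Two-sided exact p-value = sum of Bin(15,0.5) probabilities at or below the observed probability = 0.301758.
Step 5: alpha = 0.1. fail to reject H0.

n_eff = 15, pos = 10, neg = 5, p = 0.301758, fail to reject H0.


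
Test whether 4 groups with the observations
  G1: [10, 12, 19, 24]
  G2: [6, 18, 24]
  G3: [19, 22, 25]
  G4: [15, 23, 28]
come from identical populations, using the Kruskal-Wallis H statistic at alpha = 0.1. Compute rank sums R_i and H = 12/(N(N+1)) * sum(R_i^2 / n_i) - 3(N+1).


Step 1: Combine all N = 13 observations and assign midranks.
sorted (value, group, rank): (6,G2,1), (10,G1,2), (12,G1,3), (15,G4,4), (18,G2,5), (19,G1,6.5), (19,G3,6.5), (22,G3,8), (23,G4,9), (24,G1,10.5), (24,G2,10.5), (25,G3,12), (28,G4,13)
Step 2: Sum ranks within each group.
R_1 = 22 (n_1 = 4)
R_2 = 16.5 (n_2 = 3)
R_3 = 26.5 (n_3 = 3)
R_4 = 26 (n_4 = 3)
Step 3: H = 12/(N(N+1)) * sum(R_i^2/n_i) - 3(N+1)
     = 12/(13*14) * (22^2/4 + 16.5^2/3 + 26.5^2/3 + 26^2/3) - 3*14
     = 0.065934 * 671.167 - 42
     = 2.252747.
Step 4: Ties present; correction factor C = 1 - 12/(13^3 - 13) = 0.994505. Corrected H = 2.252747 / 0.994505 = 2.265193.
Step 5: Under H0, H ~ chi^2(3); p-value = 0.519222.
Step 6: alpha = 0.1. fail to reject H0.

H = 2.2652, df = 3, p = 0.519222, fail to reject H0.


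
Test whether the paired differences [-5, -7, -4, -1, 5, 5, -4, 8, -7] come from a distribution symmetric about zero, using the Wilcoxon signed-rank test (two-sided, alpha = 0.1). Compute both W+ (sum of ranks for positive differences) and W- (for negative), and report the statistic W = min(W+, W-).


Step 1: Drop any zero differences (none here) and take |d_i|.
|d| = [5, 7, 4, 1, 5, 5, 4, 8, 7]
Step 2: Midrank |d_i| (ties get averaged ranks).
ranks: |5|->5, |7|->7.5, |4|->2.5, |1|->1, |5|->5, |5|->5, |4|->2.5, |8|->9, |7|->7.5
Step 3: Attach original signs; sum ranks with positive sign and with negative sign.
W+ = 5 + 5 + 9 = 19
W- = 5 + 7.5 + 2.5 + 1 + 2.5 + 7.5 = 26
(Check: W+ + W- = 45 should equal n(n+1)/2 = 45.)
Step 4: Test statistic W = min(W+, W-) = 19.
Step 5: Ties in |d|, so use the tie-corrected normal approximation.
        E[W] = n(n+1)/4 = 9*10/4 = 22.5.
        Tie groups: |d|=4 (t=2), |d|=5 (t=3), |d|=7 (t=2); sum(t^3 - t) = 36.
        Var[W] = n(n+1)(2n+1)/24 - sum(t^3-t)/48 = 1710/24 - 36/48 = 70.5.
        z = (W - E[W]) / sqrt(Var[W]) = (19 - 22.5) / 8.3964 = -0.4168.
        Two-sided p = 2*Phi(z) = 0.676793.
Step 6: alpha = 0.1. fail to reject H0.

W+ = 19, W- = 26, W = min = 19, p = 0.676793, fail to reject H0.


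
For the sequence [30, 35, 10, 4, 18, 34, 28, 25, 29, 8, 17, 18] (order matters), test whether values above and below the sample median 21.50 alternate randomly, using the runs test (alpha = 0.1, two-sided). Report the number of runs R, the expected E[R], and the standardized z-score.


Step 1: Compute median = 21.50; label A = above, B = below.
Labels in order: AABBBAAAABBB  (n_A = 6, n_B = 6)
Step 2: Count runs R = 4.
Step 3: Under H0 (random ordering), E[R] = 2*n_A*n_B/(n_A+n_B) + 1 = 2*6*6/12 + 1 = 7.0000.
        Var[R] = 2*n_A*n_B*(2*n_A*n_B - n_A - n_B) / ((n_A+n_B)^2 * (n_A+n_B-1)) = 4320/1584 = 2.7273.
        SD[R] = 1.6514.
Step 4: Continuity-corrected z = (R + 0.5 - E[R]) / SD[R] = (4 + 0.5 - 7.0000) / 1.6514 = -1.5138.
Step 5: Two-sided p-value via normal approximation = 2*(1 - Phi(|z|)) = 0.130070.
Step 6: alpha = 0.1. fail to reject H0.

R = 4, z = -1.5138, p = 0.130070, fail to reject H0.


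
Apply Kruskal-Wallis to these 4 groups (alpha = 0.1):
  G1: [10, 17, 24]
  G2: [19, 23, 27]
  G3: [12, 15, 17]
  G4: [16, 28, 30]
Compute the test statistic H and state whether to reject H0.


Step 1: Combine all N = 12 observations and assign midranks.
sorted (value, group, rank): (10,G1,1), (12,G3,2), (15,G3,3), (16,G4,4), (17,G1,5.5), (17,G3,5.5), (19,G2,7), (23,G2,8), (24,G1,9), (27,G2,10), (28,G4,11), (30,G4,12)
Step 2: Sum ranks within each group.
R_1 = 15.5 (n_1 = 3)
R_2 = 25 (n_2 = 3)
R_3 = 10.5 (n_3 = 3)
R_4 = 27 (n_4 = 3)
Step 3: H = 12/(N(N+1)) * sum(R_i^2/n_i) - 3(N+1)
     = 12/(12*13) * (15.5^2/3 + 25^2/3 + 10.5^2/3 + 27^2/3) - 3*13
     = 0.076923 * 568.167 - 39
     = 4.705128.
Step 4: Ties present; correction factor C = 1 - 6/(12^3 - 12) = 0.996503. Corrected H = 4.705128 / 0.996503 = 4.721637.
Step 5: Under H0, H ~ chi^2(3); p-value = 0.193352.
Step 6: alpha = 0.1. fail to reject H0.

H = 4.7216, df = 3, p = 0.193352, fail to reject H0.


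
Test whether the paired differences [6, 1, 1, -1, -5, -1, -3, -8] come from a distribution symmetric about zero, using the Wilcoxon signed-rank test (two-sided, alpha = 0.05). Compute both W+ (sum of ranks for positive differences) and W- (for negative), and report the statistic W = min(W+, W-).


Step 1: Drop any zero differences (none here) and take |d_i|.
|d| = [6, 1, 1, 1, 5, 1, 3, 8]
Step 2: Midrank |d_i| (ties get averaged ranks).
ranks: |6|->7, |1|->2.5, |1|->2.5, |1|->2.5, |5|->6, |1|->2.5, |3|->5, |8|->8
Step 3: Attach original signs; sum ranks with positive sign and with negative sign.
W+ = 7 + 2.5 + 2.5 = 12
W- = 2.5 + 6 + 2.5 + 5 + 8 = 24
(Check: W+ + W- = 36 should equal n(n+1)/2 = 36.)
Step 4: Test statistic W = min(W+, W-) = 12.
Step 5: Ties in |d|, so use the tie-corrected normal approximation.
        E[W] = n(n+1)/4 = 8*9/4 = 18.
        Tie groups: |d|=1 (t=4); sum(t^3 - t) = 60.
        Var[W] = n(n+1)(2n+1)/24 - sum(t^3-t)/48 = 1224/24 - 60/48 = 49.75.
        z = (W - E[W]) / sqrt(Var[W]) = (12 - 18) / 7.0534 = -0.8507.
        Two-sided p = 2*Phi(z) = 0.394960.
Step 6: alpha = 0.05. fail to reject H0.

W+ = 12, W- = 24, W = min = 12, p = 0.394960, fail to reject H0.


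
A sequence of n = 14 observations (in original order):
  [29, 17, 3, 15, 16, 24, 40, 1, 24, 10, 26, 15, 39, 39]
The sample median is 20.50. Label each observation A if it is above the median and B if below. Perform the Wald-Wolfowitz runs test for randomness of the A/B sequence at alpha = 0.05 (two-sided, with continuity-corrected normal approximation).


Step 1: Compute median = 20.50; label A = above, B = below.
Labels in order: ABBBBAABABABAA  (n_A = 7, n_B = 7)
Step 2: Count runs R = 9.
Step 3: Under H0 (random ordering), E[R] = 2*n_A*n_B/(n_A+n_B) + 1 = 2*7*7/14 + 1 = 8.0000.
        Var[R] = 2*n_A*n_B*(2*n_A*n_B - n_A - n_B) / ((n_A+n_B)^2 * (n_A+n_B-1)) = 8232/2548 = 3.2308.
        SD[R] = 1.7974.
Step 4: Continuity-corrected z = (R - 0.5 - E[R]) / SD[R] = (9 - 0.5 - 8.0000) / 1.7974 = 0.2782.
Step 5: Two-sided p-value via normal approximation = 2*(1 - Phi(|z|)) = 0.780879.
Step 6: alpha = 0.05. fail to reject H0.

R = 9, z = 0.2782, p = 0.780879, fail to reject H0.


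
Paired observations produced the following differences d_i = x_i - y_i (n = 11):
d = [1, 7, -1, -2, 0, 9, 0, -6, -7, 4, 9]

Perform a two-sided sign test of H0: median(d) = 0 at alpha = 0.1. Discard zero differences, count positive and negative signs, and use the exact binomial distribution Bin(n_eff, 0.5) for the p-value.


Step 1: Discard zero differences. Original n = 11; n_eff = number of nonzero differences = 9.
Nonzero differences (with sign): +1, +7, -1, -2, +9, -6, -7, +4, +9
Step 2: Count signs: positive = 5, negative = 4.
Step 3: Under H0: P(positive) = 0.5, so the number of positives S ~ Bin(9, 0.5).
Step 4: Two-sided exact p-value = sum of Bin(9,0.5) probabilities at or below the observed probability = 1.000000.
Step 5: alpha = 0.1. fail to reject H0.

n_eff = 9, pos = 5, neg = 4, p = 1.000000, fail to reject H0.


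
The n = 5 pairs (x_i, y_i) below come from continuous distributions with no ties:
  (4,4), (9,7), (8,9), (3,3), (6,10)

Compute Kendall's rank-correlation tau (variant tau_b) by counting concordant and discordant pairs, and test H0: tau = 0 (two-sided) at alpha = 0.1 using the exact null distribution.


Step 1: Enumerate the 10 unordered pairs (i,j) with i<j and classify each by sign(x_j-x_i) * sign(y_j-y_i).
  (1,2):dx=+5,dy=+3->C; (1,3):dx=+4,dy=+5->C; (1,4):dx=-1,dy=-1->C; (1,5):dx=+2,dy=+6->C
  (2,3):dx=-1,dy=+2->D; (2,4):dx=-6,dy=-4->C; (2,5):dx=-3,dy=+3->D; (3,4):dx=-5,dy=-6->C
  (3,5):dx=-2,dy=+1->D; (4,5):dx=+3,dy=+7->C
Step 2: C = 7, D = 3, total pairs = 10.
Step 3: tau = (C - D)/(n(n-1)/2) = (7 - 3)/10 = 0.400000.
Step 4: Exact two-sided p-value (enumerate n! = 120 permutations of y under H0): p = 0.483333.
Step 5: alpha = 0.1. fail to reject H0.

tau_b = 0.4000 (C=7, D=3), p = 0.483333, fail to reject H0.


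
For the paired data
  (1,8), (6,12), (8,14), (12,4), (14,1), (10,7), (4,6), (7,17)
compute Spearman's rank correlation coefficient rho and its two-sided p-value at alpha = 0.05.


Step 1: Rank x and y separately (midranks; no ties here).
rank(x): 1->1, 6->3, 8->5, 12->7, 14->8, 10->6, 4->2, 7->4
rank(y): 8->5, 12->6, 14->7, 4->2, 1->1, 7->4, 6->3, 17->8
Step 2: d_i = R_x(i) - R_y(i); compute d_i^2.
  (1-5)^2=16, (3-6)^2=9, (5-7)^2=4, (7-2)^2=25, (8-1)^2=49, (6-4)^2=4, (2-3)^2=1, (4-8)^2=16
sum(d^2) = 124.
Step 3: rho = 1 - 6*124 / (8*(8^2 - 1)) = 1 - 744/504 = -0.476190.
Step 4: Under H0, t = rho * sqrt((n-2)/(1-rho^2)) = -1.3265 ~ t(6).
Step 5: Two-sided p-value from the t-distribution with 6 df = 0.232936.
Step 6: alpha = 0.05. fail to reject H0.

rho = -0.4762, p = 0.232936, fail to reject H0 at alpha = 0.05.


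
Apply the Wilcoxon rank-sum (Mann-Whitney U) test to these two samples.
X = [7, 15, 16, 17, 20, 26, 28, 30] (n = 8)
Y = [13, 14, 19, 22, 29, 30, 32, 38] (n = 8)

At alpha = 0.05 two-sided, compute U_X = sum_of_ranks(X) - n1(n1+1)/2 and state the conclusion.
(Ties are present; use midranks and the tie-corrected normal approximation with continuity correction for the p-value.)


Step 1: Combine and sort all 16 observations; assign midranks.
sorted (value, group): (7,X), (13,Y), (14,Y), (15,X), (16,X), (17,X), (19,Y), (20,X), (22,Y), (26,X), (28,X), (29,Y), (30,X), (30,Y), (32,Y), (38,Y)
ranks: 7->1, 13->2, 14->3, 15->4, 16->5, 17->6, 19->7, 20->8, 22->9, 26->10, 28->11, 29->12, 30->13.5, 30->13.5, 32->15, 38->16
Step 2: Rank sum for X: R1 = 1 + 4 + 5 + 6 + 8 + 10 + 11 + 13.5 = 58.5.
Step 3: U_X = R1 - n1(n1+1)/2 = 58.5 - 8*9/2 = 58.5 - 36 = 22.5.
       U_Y = n1*n2 - U_X = 64 - 22.5 = 41.5.
Step 4: Ties are present, so use the tie-corrected normal approximation (with continuity correction) for the p-value.
Step 5: p-value = 0.344207; compare to alpha = 0.05. fail to reject H0.

U_X = 22.5, p = 0.344207, fail to reject H0 at alpha = 0.05.


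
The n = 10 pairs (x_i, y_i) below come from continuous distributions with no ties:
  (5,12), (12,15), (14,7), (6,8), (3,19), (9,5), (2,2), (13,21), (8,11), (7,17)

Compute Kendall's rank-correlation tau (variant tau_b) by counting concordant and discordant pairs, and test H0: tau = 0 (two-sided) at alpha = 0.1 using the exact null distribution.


Step 1: Enumerate the 45 unordered pairs (i,j) with i<j and classify each by sign(x_j-x_i) * sign(y_j-y_i).
  (1,2):dx=+7,dy=+3->C; (1,3):dx=+9,dy=-5->D; (1,4):dx=+1,dy=-4->D; (1,5):dx=-2,dy=+7->D
  (1,6):dx=+4,dy=-7->D; (1,7):dx=-3,dy=-10->C; (1,8):dx=+8,dy=+9->C; (1,9):dx=+3,dy=-1->D
  (1,10):dx=+2,dy=+5->C; (2,3):dx=+2,dy=-8->D; (2,4):dx=-6,dy=-7->C; (2,5):dx=-9,dy=+4->D
  (2,6):dx=-3,dy=-10->C; (2,7):dx=-10,dy=-13->C; (2,8):dx=+1,dy=+6->C; (2,9):dx=-4,dy=-4->C
  (2,10):dx=-5,dy=+2->D; (3,4):dx=-8,dy=+1->D; (3,5):dx=-11,dy=+12->D; (3,6):dx=-5,dy=-2->C
  (3,7):dx=-12,dy=-5->C; (3,8):dx=-1,dy=+14->D; (3,9):dx=-6,dy=+4->D; (3,10):dx=-7,dy=+10->D
  (4,5):dx=-3,dy=+11->D; (4,6):dx=+3,dy=-3->D; (4,7):dx=-4,dy=-6->C; (4,8):dx=+7,dy=+13->C
  (4,9):dx=+2,dy=+3->C; (4,10):dx=+1,dy=+9->C; (5,6):dx=+6,dy=-14->D; (5,7):dx=-1,dy=-17->C
  (5,8):dx=+10,dy=+2->C; (5,9):dx=+5,dy=-8->D; (5,10):dx=+4,dy=-2->D; (6,7):dx=-7,dy=-3->C
  (6,8):dx=+4,dy=+16->C; (6,9):dx=-1,dy=+6->D; (6,10):dx=-2,dy=+12->D; (7,8):dx=+11,dy=+19->C
  (7,9):dx=+6,dy=+9->C; (7,10):dx=+5,dy=+15->C; (8,9):dx=-5,dy=-10->C; (8,10):dx=-6,dy=-4->C
  (9,10):dx=-1,dy=+6->D
Step 2: C = 24, D = 21, total pairs = 45.
Step 3: tau = (C - D)/(n(n-1)/2) = (24 - 21)/45 = 0.066667.
Step 4: Exact two-sided p-value (enumerate n! = 3628800 permutations of y under H0): p = 0.861801.
Step 5: alpha = 0.1. fail to reject H0.

tau_b = 0.0667 (C=24, D=21), p = 0.861801, fail to reject H0.


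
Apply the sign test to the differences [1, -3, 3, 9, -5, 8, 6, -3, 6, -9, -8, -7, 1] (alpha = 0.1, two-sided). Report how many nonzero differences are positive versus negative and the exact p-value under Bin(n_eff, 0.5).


Step 1: Discard zero differences. Original n = 13; n_eff = number of nonzero differences = 13.
Nonzero differences (with sign): +1, -3, +3, +9, -5, +8, +6, -3, +6, -9, -8, -7, +1
Step 2: Count signs: positive = 7, negative = 6.
Step 3: Under H0: P(positive) = 0.5, so the number of positives S ~ Bin(13, 0.5).
Step 4: Two-sided exact p-value = sum of Bin(13,0.5) probabilities at or below the observed probability = 1.000000.
Step 5: alpha = 0.1. fail to reject H0.

n_eff = 13, pos = 7, neg = 6, p = 1.000000, fail to reject H0.


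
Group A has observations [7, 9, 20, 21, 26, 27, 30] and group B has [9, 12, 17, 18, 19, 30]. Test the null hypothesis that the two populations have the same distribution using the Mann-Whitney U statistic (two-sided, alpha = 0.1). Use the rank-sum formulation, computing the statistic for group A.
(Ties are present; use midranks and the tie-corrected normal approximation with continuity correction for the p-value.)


Step 1: Combine and sort all 13 observations; assign midranks.
sorted (value, group): (7,X), (9,X), (9,Y), (12,Y), (17,Y), (18,Y), (19,Y), (20,X), (21,X), (26,X), (27,X), (30,X), (30,Y)
ranks: 7->1, 9->2.5, 9->2.5, 12->4, 17->5, 18->6, 19->7, 20->8, 21->9, 26->10, 27->11, 30->12.5, 30->12.5
Step 2: Rank sum for X: R1 = 1 + 2.5 + 8 + 9 + 10 + 11 + 12.5 = 54.
Step 3: U_X = R1 - n1(n1+1)/2 = 54 - 7*8/2 = 54 - 28 = 26.
       U_Y = n1*n2 - U_X = 42 - 26 = 16.
Step 4: Ties are present, so use the tie-corrected normal approximation (with continuity correction) for the p-value.
Step 5: p-value = 0.519167; compare to alpha = 0.1. fail to reject H0.

U_X = 26, p = 0.519167, fail to reject H0 at alpha = 0.1.


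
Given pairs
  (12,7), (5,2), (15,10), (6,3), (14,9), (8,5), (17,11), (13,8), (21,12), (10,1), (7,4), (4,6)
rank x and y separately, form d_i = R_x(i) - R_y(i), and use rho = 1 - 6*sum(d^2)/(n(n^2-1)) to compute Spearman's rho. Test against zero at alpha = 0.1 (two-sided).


Step 1: Rank x and y separately (midranks; no ties here).
rank(x): 12->7, 5->2, 15->10, 6->3, 14->9, 8->5, 17->11, 13->8, 21->12, 10->6, 7->4, 4->1
rank(y): 7->7, 2->2, 10->10, 3->3, 9->9, 5->5, 11->11, 8->8, 12->12, 1->1, 4->4, 6->6
Step 2: d_i = R_x(i) - R_y(i); compute d_i^2.
  (7-7)^2=0, (2-2)^2=0, (10-10)^2=0, (3-3)^2=0, (9-9)^2=0, (5-5)^2=0, (11-11)^2=0, (8-8)^2=0, (12-12)^2=0, (6-1)^2=25, (4-4)^2=0, (1-6)^2=25
sum(d^2) = 50.
Step 3: rho = 1 - 6*50 / (12*(12^2 - 1)) = 1 - 300/1716 = 0.825175.
Step 4: Under H0, t = rho * sqrt((n-2)/(1-rho^2)) = 4.6195 ~ t(10).
Step 5: Two-sided p-value from the t-distribution with 10 df = 0.000951.
Step 6: alpha = 0.1. reject H0.

rho = 0.8252, p = 0.000951, reject H0 at alpha = 0.1.


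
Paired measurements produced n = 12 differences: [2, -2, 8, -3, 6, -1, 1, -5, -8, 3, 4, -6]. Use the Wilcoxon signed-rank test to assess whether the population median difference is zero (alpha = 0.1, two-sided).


Step 1: Drop any zero differences (none here) and take |d_i|.
|d| = [2, 2, 8, 3, 6, 1, 1, 5, 8, 3, 4, 6]
Step 2: Midrank |d_i| (ties get averaged ranks).
ranks: |2|->3.5, |2|->3.5, |8|->11.5, |3|->5.5, |6|->9.5, |1|->1.5, |1|->1.5, |5|->8, |8|->11.5, |3|->5.5, |4|->7, |6|->9.5
Step 3: Attach original signs; sum ranks with positive sign and with negative sign.
W+ = 3.5 + 11.5 + 9.5 + 1.5 + 5.5 + 7 = 38.5
W- = 3.5 + 5.5 + 1.5 + 8 + 11.5 + 9.5 = 39.5
(Check: W+ + W- = 78 should equal n(n+1)/2 = 78.)
Step 4: Test statistic W = min(W+, W-) = 38.5.
Step 5: Ties in |d|, so use the tie-corrected normal approximation.
        E[W] = n(n+1)/4 = 12*13/4 = 39.
        Tie groups: |d|=1 (t=2), |d|=2 (t=2), |d|=3 (t=2), |d|=6 (t=2), |d|=8 (t=2); sum(t^3 - t) = 30.
        Var[W] = n(n+1)(2n+1)/24 - sum(t^3-t)/48 = 3900/24 - 30/48 = 161.875.
        z = (W - E[W]) / sqrt(Var[W]) = (38.5 - 39) / 12.7230 = -0.0393.
        Two-sided p = 2*Phi(z) = 0.968652.
Step 6: alpha = 0.1. fail to reject H0.

W+ = 38.5, W- = 39.5, W = min = 38.5, p = 0.968652, fail to reject H0.


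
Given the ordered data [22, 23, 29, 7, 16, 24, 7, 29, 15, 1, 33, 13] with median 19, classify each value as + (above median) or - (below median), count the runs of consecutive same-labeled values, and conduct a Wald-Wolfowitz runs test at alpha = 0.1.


Step 1: Compute median = 19; label A = above, B = below.
Labels in order: AAABBABABBAB  (n_A = 6, n_B = 6)
Step 2: Count runs R = 8.
Step 3: Under H0 (random ordering), E[R] = 2*n_A*n_B/(n_A+n_B) + 1 = 2*6*6/12 + 1 = 7.0000.
        Var[R] = 2*n_A*n_B*(2*n_A*n_B - n_A - n_B) / ((n_A+n_B)^2 * (n_A+n_B-1)) = 4320/1584 = 2.7273.
        SD[R] = 1.6514.
Step 4: Continuity-corrected z = (R - 0.5 - E[R]) / SD[R] = (8 - 0.5 - 7.0000) / 1.6514 = 0.3028.
Step 5: Two-sided p-value via normal approximation = 2*(1 - Phi(|z|)) = 0.762069.
Step 6: alpha = 0.1. fail to reject H0.

R = 8, z = 0.3028, p = 0.762069, fail to reject H0.


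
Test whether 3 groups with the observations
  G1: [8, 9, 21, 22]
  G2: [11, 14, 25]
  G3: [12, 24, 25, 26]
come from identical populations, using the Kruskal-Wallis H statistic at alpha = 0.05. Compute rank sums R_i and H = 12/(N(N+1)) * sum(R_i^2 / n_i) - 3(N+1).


Step 1: Combine all N = 11 observations and assign midranks.
sorted (value, group, rank): (8,G1,1), (9,G1,2), (11,G2,3), (12,G3,4), (14,G2,5), (21,G1,6), (22,G1,7), (24,G3,8), (25,G2,9.5), (25,G3,9.5), (26,G3,11)
Step 2: Sum ranks within each group.
R_1 = 16 (n_1 = 4)
R_2 = 17.5 (n_2 = 3)
R_3 = 32.5 (n_3 = 4)
Step 3: H = 12/(N(N+1)) * sum(R_i^2/n_i) - 3(N+1)
     = 12/(11*12) * (16^2/4 + 17.5^2/3 + 32.5^2/4) - 3*12
     = 0.090909 * 430.146 - 36
     = 3.104167.
Step 4: Ties present; correction factor C = 1 - 6/(11^3 - 11) = 0.995455. Corrected H = 3.104167 / 0.995455 = 3.118341.
Step 5: Under H0, H ~ chi^2(2); p-value = 0.210310.
Step 6: alpha = 0.05. fail to reject H0.

H = 3.1183, df = 2, p = 0.210310, fail to reject H0.


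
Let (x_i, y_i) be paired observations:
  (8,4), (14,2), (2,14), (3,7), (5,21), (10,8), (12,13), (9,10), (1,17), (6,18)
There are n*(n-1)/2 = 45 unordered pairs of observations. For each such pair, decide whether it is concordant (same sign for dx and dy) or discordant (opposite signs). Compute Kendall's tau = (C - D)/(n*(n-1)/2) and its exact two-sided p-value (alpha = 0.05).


Step 1: Enumerate the 45 unordered pairs (i,j) with i<j and classify each by sign(x_j-x_i) * sign(y_j-y_i).
  (1,2):dx=+6,dy=-2->D; (1,3):dx=-6,dy=+10->D; (1,4):dx=-5,dy=+3->D; (1,5):dx=-3,dy=+17->D
  (1,6):dx=+2,dy=+4->C; (1,7):dx=+4,dy=+9->C; (1,8):dx=+1,dy=+6->C; (1,9):dx=-7,dy=+13->D
  (1,10):dx=-2,dy=+14->D; (2,3):dx=-12,dy=+12->D; (2,4):dx=-11,dy=+5->D; (2,5):dx=-9,dy=+19->D
  (2,6):dx=-4,dy=+6->D; (2,7):dx=-2,dy=+11->D; (2,8):dx=-5,dy=+8->D; (2,9):dx=-13,dy=+15->D
  (2,10):dx=-8,dy=+16->D; (3,4):dx=+1,dy=-7->D; (3,5):dx=+3,dy=+7->C; (3,6):dx=+8,dy=-6->D
  (3,7):dx=+10,dy=-1->D; (3,8):dx=+7,dy=-4->D; (3,9):dx=-1,dy=+3->D; (3,10):dx=+4,dy=+4->C
  (4,5):dx=+2,dy=+14->C; (4,6):dx=+7,dy=+1->C; (4,7):dx=+9,dy=+6->C; (4,8):dx=+6,dy=+3->C
  (4,9):dx=-2,dy=+10->D; (4,10):dx=+3,dy=+11->C; (5,6):dx=+5,dy=-13->D; (5,7):dx=+7,dy=-8->D
  (5,8):dx=+4,dy=-11->D; (5,9):dx=-4,dy=-4->C; (5,10):dx=+1,dy=-3->D; (6,7):dx=+2,dy=+5->C
  (6,8):dx=-1,dy=+2->D; (6,9):dx=-9,dy=+9->D; (6,10):dx=-4,dy=+10->D; (7,8):dx=-3,dy=-3->C
  (7,9):dx=-11,dy=+4->D; (7,10):dx=-6,dy=+5->D; (8,9):dx=-8,dy=+7->D; (8,10):dx=-3,dy=+8->D
  (9,10):dx=+5,dy=+1->C
Step 2: C = 14, D = 31, total pairs = 45.
Step 3: tau = (C - D)/(n(n-1)/2) = (14 - 31)/45 = -0.377778.
Step 4: Exact two-sided p-value (enumerate n! = 3628800 permutations of y under H0): p = 0.155742.
Step 5: alpha = 0.05. fail to reject H0.

tau_b = -0.3778 (C=14, D=31), p = 0.155742, fail to reject H0.


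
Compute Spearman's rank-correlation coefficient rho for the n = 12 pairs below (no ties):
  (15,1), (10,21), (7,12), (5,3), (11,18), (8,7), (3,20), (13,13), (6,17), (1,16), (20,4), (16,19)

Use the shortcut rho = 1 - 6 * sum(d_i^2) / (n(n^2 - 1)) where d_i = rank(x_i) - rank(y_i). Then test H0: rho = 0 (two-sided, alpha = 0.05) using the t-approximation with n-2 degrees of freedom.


Step 1: Rank x and y separately (midranks; no ties here).
rank(x): 15->10, 10->7, 7->5, 5->3, 11->8, 8->6, 3->2, 13->9, 6->4, 1->1, 20->12, 16->11
rank(y): 1->1, 21->12, 12->5, 3->2, 18->9, 7->4, 20->11, 13->6, 17->8, 16->7, 4->3, 19->10
Step 2: d_i = R_x(i) - R_y(i); compute d_i^2.
  (10-1)^2=81, (7-12)^2=25, (5-5)^2=0, (3-2)^2=1, (8-9)^2=1, (6-4)^2=4, (2-11)^2=81, (9-6)^2=9, (4-8)^2=16, (1-7)^2=36, (12-3)^2=81, (11-10)^2=1
sum(d^2) = 336.
Step 3: rho = 1 - 6*336 / (12*(12^2 - 1)) = 1 - 2016/1716 = -0.174825.
Step 4: Under H0, t = rho * sqrt((n-2)/(1-rho^2)) = -0.5615 ~ t(10).
Step 5: Two-sided p-value from the t-distribution with 10 df = 0.586824.
Step 6: alpha = 0.05. fail to reject H0.

rho = -0.1748, p = 0.586824, fail to reject H0 at alpha = 0.05.


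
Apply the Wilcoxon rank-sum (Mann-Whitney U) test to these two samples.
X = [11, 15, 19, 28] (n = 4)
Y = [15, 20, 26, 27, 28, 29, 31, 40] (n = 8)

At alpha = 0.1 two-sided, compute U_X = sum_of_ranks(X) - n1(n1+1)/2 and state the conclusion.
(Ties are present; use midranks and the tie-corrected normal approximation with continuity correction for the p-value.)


Step 1: Combine and sort all 12 observations; assign midranks.
sorted (value, group): (11,X), (15,X), (15,Y), (19,X), (20,Y), (26,Y), (27,Y), (28,X), (28,Y), (29,Y), (31,Y), (40,Y)
ranks: 11->1, 15->2.5, 15->2.5, 19->4, 20->5, 26->6, 27->7, 28->8.5, 28->8.5, 29->10, 31->11, 40->12
Step 2: Rank sum for X: R1 = 1 + 2.5 + 4 + 8.5 = 16.
Step 3: U_X = R1 - n1(n1+1)/2 = 16 - 4*5/2 = 16 - 10 = 6.
       U_Y = n1*n2 - U_X = 32 - 6 = 26.
Step 4: Ties are present, so use the tie-corrected normal approximation (with continuity correction) for the p-value.
Step 5: p-value = 0.105412; compare to alpha = 0.1. fail to reject H0.

U_X = 6, p = 0.105412, fail to reject H0 at alpha = 0.1.


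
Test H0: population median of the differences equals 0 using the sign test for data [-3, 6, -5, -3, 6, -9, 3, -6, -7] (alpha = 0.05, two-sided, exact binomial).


Step 1: Discard zero differences. Original n = 9; n_eff = number of nonzero differences = 9.
Nonzero differences (with sign): -3, +6, -5, -3, +6, -9, +3, -6, -7
Step 2: Count signs: positive = 3, negative = 6.
Step 3: Under H0: P(positive) = 0.5, so the number of positives S ~ Bin(9, 0.5).
Step 4: Two-sided exact p-value = sum of Bin(9,0.5) probabilities at or below the observed probability = 0.507812.
Step 5: alpha = 0.05. fail to reject H0.

n_eff = 9, pos = 3, neg = 6, p = 0.507812, fail to reject H0.


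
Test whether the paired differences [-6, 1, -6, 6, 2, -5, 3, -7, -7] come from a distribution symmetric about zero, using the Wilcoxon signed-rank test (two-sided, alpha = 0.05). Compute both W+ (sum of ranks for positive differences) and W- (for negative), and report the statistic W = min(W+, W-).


Step 1: Drop any zero differences (none here) and take |d_i|.
|d| = [6, 1, 6, 6, 2, 5, 3, 7, 7]
Step 2: Midrank |d_i| (ties get averaged ranks).
ranks: |6|->6, |1|->1, |6|->6, |6|->6, |2|->2, |5|->4, |3|->3, |7|->8.5, |7|->8.5
Step 3: Attach original signs; sum ranks with positive sign and with negative sign.
W+ = 1 + 6 + 2 + 3 = 12
W- = 6 + 6 + 4 + 8.5 + 8.5 = 33
(Check: W+ + W- = 45 should equal n(n+1)/2 = 45.)
Step 4: Test statistic W = min(W+, W-) = 12.
Step 5: Ties in |d|, so use the tie-corrected normal approximation.
        E[W] = n(n+1)/4 = 9*10/4 = 22.5.
        Tie groups: |d|=6 (t=3), |d|=7 (t=2); sum(t^3 - t) = 30.
        Var[W] = n(n+1)(2n+1)/24 - sum(t^3-t)/48 = 1710/24 - 30/48 = 70.625.
        z = (W - E[W]) / sqrt(Var[W]) = (12 - 22.5) / 8.4039 = -1.2494.
        Two-sided p = 2*Phi(z) = 0.211510.
Step 6: alpha = 0.05. fail to reject H0.

W+ = 12, W- = 33, W = min = 12, p = 0.211510, fail to reject H0.


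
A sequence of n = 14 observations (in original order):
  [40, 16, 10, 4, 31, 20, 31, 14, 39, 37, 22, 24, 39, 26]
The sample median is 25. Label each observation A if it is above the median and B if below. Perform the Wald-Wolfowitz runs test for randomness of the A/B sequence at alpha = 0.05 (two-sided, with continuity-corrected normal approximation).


Step 1: Compute median = 25; label A = above, B = below.
Labels in order: ABBBABABAABBAA  (n_A = 7, n_B = 7)
Step 2: Count runs R = 9.
Step 3: Under H0 (random ordering), E[R] = 2*n_A*n_B/(n_A+n_B) + 1 = 2*7*7/14 + 1 = 8.0000.
        Var[R] = 2*n_A*n_B*(2*n_A*n_B - n_A - n_B) / ((n_A+n_B)^2 * (n_A+n_B-1)) = 8232/2548 = 3.2308.
        SD[R] = 1.7974.
Step 4: Continuity-corrected z = (R - 0.5 - E[R]) / SD[R] = (9 - 0.5 - 8.0000) / 1.7974 = 0.2782.
Step 5: Two-sided p-value via normal approximation = 2*(1 - Phi(|z|)) = 0.780879.
Step 6: alpha = 0.05. fail to reject H0.

R = 9, z = 0.2782, p = 0.780879, fail to reject H0.


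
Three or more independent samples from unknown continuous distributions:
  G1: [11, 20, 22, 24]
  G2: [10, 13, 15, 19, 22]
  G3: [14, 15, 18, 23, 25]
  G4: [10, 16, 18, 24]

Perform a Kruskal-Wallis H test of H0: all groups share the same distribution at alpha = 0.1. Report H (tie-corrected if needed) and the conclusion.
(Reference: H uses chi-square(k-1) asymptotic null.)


Step 1: Combine all N = 18 observations and assign midranks.
sorted (value, group, rank): (10,G2,1.5), (10,G4,1.5), (11,G1,3), (13,G2,4), (14,G3,5), (15,G2,6.5), (15,G3,6.5), (16,G4,8), (18,G3,9.5), (18,G4,9.5), (19,G2,11), (20,G1,12), (22,G1,13.5), (22,G2,13.5), (23,G3,15), (24,G1,16.5), (24,G4,16.5), (25,G3,18)
Step 2: Sum ranks within each group.
R_1 = 45 (n_1 = 4)
R_2 = 36.5 (n_2 = 5)
R_3 = 54 (n_3 = 5)
R_4 = 35.5 (n_4 = 4)
Step 3: H = 12/(N(N+1)) * sum(R_i^2/n_i) - 3(N+1)
     = 12/(18*19) * (45^2/4 + 36.5^2/5 + 54^2/5 + 35.5^2/4) - 3*19
     = 0.035088 * 1670.96 - 57
     = 1.630263.
Step 4: Ties present; correction factor C = 1 - 30/(18^3 - 18) = 0.994840. Corrected H = 1.630263 / 0.994840 = 1.638719.
Step 5: Under H0, H ~ chi^2(3); p-value = 0.650643.
Step 6: alpha = 0.1. fail to reject H0.

H = 1.6387, df = 3, p = 0.650643, fail to reject H0.


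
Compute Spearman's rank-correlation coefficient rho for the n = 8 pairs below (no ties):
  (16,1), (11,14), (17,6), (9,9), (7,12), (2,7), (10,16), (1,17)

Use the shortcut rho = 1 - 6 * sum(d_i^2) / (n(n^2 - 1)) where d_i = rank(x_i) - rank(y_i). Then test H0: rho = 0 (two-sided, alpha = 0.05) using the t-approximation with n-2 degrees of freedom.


Step 1: Rank x and y separately (midranks; no ties here).
rank(x): 16->7, 11->6, 17->8, 9->4, 7->3, 2->2, 10->5, 1->1
rank(y): 1->1, 14->6, 6->2, 9->4, 12->5, 7->3, 16->7, 17->8
Step 2: d_i = R_x(i) - R_y(i); compute d_i^2.
  (7-1)^2=36, (6-6)^2=0, (8-2)^2=36, (4-4)^2=0, (3-5)^2=4, (2-3)^2=1, (5-7)^2=4, (1-8)^2=49
sum(d^2) = 130.
Step 3: rho = 1 - 6*130 / (8*(8^2 - 1)) = 1 - 780/504 = -0.547619.
Step 4: Under H0, t = rho * sqrt((n-2)/(1-rho^2)) = -1.6031 ~ t(6).
Step 5: Two-sided p-value from the t-distribution with 6 df = 0.160026.
Step 6: alpha = 0.05. fail to reject H0.

rho = -0.5476, p = 0.160026, fail to reject H0 at alpha = 0.05.


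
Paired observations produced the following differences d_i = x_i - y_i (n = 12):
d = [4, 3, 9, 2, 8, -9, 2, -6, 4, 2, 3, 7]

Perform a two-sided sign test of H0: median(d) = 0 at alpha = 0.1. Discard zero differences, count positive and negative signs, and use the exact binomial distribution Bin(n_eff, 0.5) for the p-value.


Step 1: Discard zero differences. Original n = 12; n_eff = number of nonzero differences = 12.
Nonzero differences (with sign): +4, +3, +9, +2, +8, -9, +2, -6, +4, +2, +3, +7
Step 2: Count signs: positive = 10, negative = 2.
Step 3: Under H0: P(positive) = 0.5, so the number of positives S ~ Bin(12, 0.5).
Step 4: Two-sided exact p-value = sum of Bin(12,0.5) probabilities at or below the observed probability = 0.038574.
Step 5: alpha = 0.1. reject H0.

n_eff = 12, pos = 10, neg = 2, p = 0.038574, reject H0.


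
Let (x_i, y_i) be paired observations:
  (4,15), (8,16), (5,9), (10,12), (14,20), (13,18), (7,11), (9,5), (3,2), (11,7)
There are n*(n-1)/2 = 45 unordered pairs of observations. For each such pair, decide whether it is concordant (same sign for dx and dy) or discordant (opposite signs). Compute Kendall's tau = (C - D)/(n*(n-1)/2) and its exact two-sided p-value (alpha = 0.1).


Step 1: Enumerate the 45 unordered pairs (i,j) with i<j and classify each by sign(x_j-x_i) * sign(y_j-y_i).
  (1,2):dx=+4,dy=+1->C; (1,3):dx=+1,dy=-6->D; (1,4):dx=+6,dy=-3->D; (1,5):dx=+10,dy=+5->C
  (1,6):dx=+9,dy=+3->C; (1,7):dx=+3,dy=-4->D; (1,8):dx=+5,dy=-10->D; (1,9):dx=-1,dy=-13->C
  (1,10):dx=+7,dy=-8->D; (2,3):dx=-3,dy=-7->C; (2,4):dx=+2,dy=-4->D; (2,5):dx=+6,dy=+4->C
  (2,6):dx=+5,dy=+2->C; (2,7):dx=-1,dy=-5->C; (2,8):dx=+1,dy=-11->D; (2,9):dx=-5,dy=-14->C
  (2,10):dx=+3,dy=-9->D; (3,4):dx=+5,dy=+3->C; (3,5):dx=+9,dy=+11->C; (3,6):dx=+8,dy=+9->C
  (3,7):dx=+2,dy=+2->C; (3,8):dx=+4,dy=-4->D; (3,9):dx=-2,dy=-7->C; (3,10):dx=+6,dy=-2->D
  (4,5):dx=+4,dy=+8->C; (4,6):dx=+3,dy=+6->C; (4,7):dx=-3,dy=-1->C; (4,8):dx=-1,dy=-7->C
  (4,9):dx=-7,dy=-10->C; (4,10):dx=+1,dy=-5->D; (5,6):dx=-1,dy=-2->C; (5,7):dx=-7,dy=-9->C
  (5,8):dx=-5,dy=-15->C; (5,9):dx=-11,dy=-18->C; (5,10):dx=-3,dy=-13->C; (6,7):dx=-6,dy=-7->C
  (6,8):dx=-4,dy=-13->C; (6,9):dx=-10,dy=-16->C; (6,10):dx=-2,dy=-11->C; (7,8):dx=+2,dy=-6->D
  (7,9):dx=-4,dy=-9->C; (7,10):dx=+4,dy=-4->D; (8,9):dx=-6,dy=-3->C; (8,10):dx=+2,dy=+2->C
  (9,10):dx=+8,dy=+5->C
Step 2: C = 32, D = 13, total pairs = 45.
Step 3: tau = (C - D)/(n(n-1)/2) = (32 - 13)/45 = 0.422222.
Step 4: Exact two-sided p-value (enumerate n! = 3628800 permutations of y under H0): p = 0.108313.
Step 5: alpha = 0.1. fail to reject H0.

tau_b = 0.4222 (C=32, D=13), p = 0.108313, fail to reject H0.


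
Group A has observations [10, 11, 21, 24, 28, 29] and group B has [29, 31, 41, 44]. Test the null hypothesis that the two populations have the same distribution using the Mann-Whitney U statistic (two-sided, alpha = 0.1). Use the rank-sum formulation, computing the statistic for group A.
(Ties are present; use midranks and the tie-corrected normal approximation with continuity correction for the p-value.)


Step 1: Combine and sort all 10 observations; assign midranks.
sorted (value, group): (10,X), (11,X), (21,X), (24,X), (28,X), (29,X), (29,Y), (31,Y), (41,Y), (44,Y)
ranks: 10->1, 11->2, 21->3, 24->4, 28->5, 29->6.5, 29->6.5, 31->8, 41->9, 44->10
Step 2: Rank sum for X: R1 = 1 + 2 + 3 + 4 + 5 + 6.5 = 21.5.
Step 3: U_X = R1 - n1(n1+1)/2 = 21.5 - 6*7/2 = 21.5 - 21 = 0.5.
       U_Y = n1*n2 - U_X = 24 - 0.5 = 23.5.
Step 4: Ties are present, so use the tie-corrected normal approximation (with continuity correction) for the p-value.
Step 5: p-value = 0.018655; compare to alpha = 0.1. reject H0.

U_X = 0.5, p = 0.018655, reject H0 at alpha = 0.1.


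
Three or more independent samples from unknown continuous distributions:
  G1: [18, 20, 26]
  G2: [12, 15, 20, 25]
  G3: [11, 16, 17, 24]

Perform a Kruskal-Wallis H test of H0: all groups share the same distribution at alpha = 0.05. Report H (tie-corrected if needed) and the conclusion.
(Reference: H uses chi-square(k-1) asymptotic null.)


Step 1: Combine all N = 11 observations and assign midranks.
sorted (value, group, rank): (11,G3,1), (12,G2,2), (15,G2,3), (16,G3,4), (17,G3,5), (18,G1,6), (20,G1,7.5), (20,G2,7.5), (24,G3,9), (25,G2,10), (26,G1,11)
Step 2: Sum ranks within each group.
R_1 = 24.5 (n_1 = 3)
R_2 = 22.5 (n_2 = 4)
R_3 = 19 (n_3 = 4)
Step 3: H = 12/(N(N+1)) * sum(R_i^2/n_i) - 3(N+1)
     = 12/(11*12) * (24.5^2/3 + 22.5^2/4 + 19^2/4) - 3*12
     = 0.090909 * 416.896 - 36
     = 1.899621.
Step 4: Ties present; correction factor C = 1 - 6/(11^3 - 11) = 0.995455. Corrected H = 1.899621 / 0.995455 = 1.908295.
Step 5: Under H0, H ~ chi^2(2); p-value = 0.385140.
Step 6: alpha = 0.05. fail to reject H0.

H = 1.9083, df = 2, p = 0.385140, fail to reject H0.


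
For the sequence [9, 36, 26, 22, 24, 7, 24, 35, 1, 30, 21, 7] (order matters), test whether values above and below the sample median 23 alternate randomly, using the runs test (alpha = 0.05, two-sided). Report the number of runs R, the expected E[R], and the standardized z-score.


Step 1: Compute median = 23; label A = above, B = below.
Labels in order: BAABABAABABB  (n_A = 6, n_B = 6)
Step 2: Count runs R = 9.
Step 3: Under H0 (random ordering), E[R] = 2*n_A*n_B/(n_A+n_B) + 1 = 2*6*6/12 + 1 = 7.0000.
        Var[R] = 2*n_A*n_B*(2*n_A*n_B - n_A - n_B) / ((n_A+n_B)^2 * (n_A+n_B-1)) = 4320/1584 = 2.7273.
        SD[R] = 1.6514.
Step 4: Continuity-corrected z = (R - 0.5 - E[R]) / SD[R] = (9 - 0.5 - 7.0000) / 1.6514 = 0.9083.
Step 5: Two-sided p-value via normal approximation = 2*(1 - Phi(|z|)) = 0.363722.
Step 6: alpha = 0.05. fail to reject H0.

R = 9, z = 0.9083, p = 0.363722, fail to reject H0.


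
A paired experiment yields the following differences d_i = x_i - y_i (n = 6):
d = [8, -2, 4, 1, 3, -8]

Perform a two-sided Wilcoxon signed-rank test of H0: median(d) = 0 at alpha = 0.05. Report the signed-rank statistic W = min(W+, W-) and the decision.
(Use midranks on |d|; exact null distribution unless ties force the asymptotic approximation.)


Step 1: Drop any zero differences (none here) and take |d_i|.
|d| = [8, 2, 4, 1, 3, 8]
Step 2: Midrank |d_i| (ties get averaged ranks).
ranks: |8|->5.5, |2|->2, |4|->4, |1|->1, |3|->3, |8|->5.5
Step 3: Attach original signs; sum ranks with positive sign and with negative sign.
W+ = 5.5 + 4 + 1 + 3 = 13.5
W- = 2 + 5.5 = 7.5
(Check: W+ + W- = 21 should equal n(n+1)/2 = 21.)
Step 4: Test statistic W = min(W+, W-) = 7.5.
Step 5: Ties in |d|, so use the tie-corrected normal approximation.
        E[W] = n(n+1)/4 = 6*7/4 = 10.5.
        Tie groups: |d|=8 (t=2); sum(t^3 - t) = 6.
        Var[W] = n(n+1)(2n+1)/24 - sum(t^3-t)/48 = 546/24 - 6/48 = 22.625.
        z = (W - E[W]) / sqrt(Var[W]) = (7.5 - 10.5) / 4.7566 = -0.6307.
        Two-sided p = 2*Phi(z) = 0.528233.
Step 6: alpha = 0.05. fail to reject H0.

W+ = 13.5, W- = 7.5, W = min = 7.5, p = 0.528233, fail to reject H0.


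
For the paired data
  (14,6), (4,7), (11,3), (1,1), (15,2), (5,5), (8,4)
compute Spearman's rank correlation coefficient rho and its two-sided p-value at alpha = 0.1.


Step 1: Rank x and y separately (midranks; no ties here).
rank(x): 14->6, 4->2, 11->5, 1->1, 15->7, 5->3, 8->4
rank(y): 6->6, 7->7, 3->3, 1->1, 2->2, 5->5, 4->4
Step 2: d_i = R_x(i) - R_y(i); compute d_i^2.
  (6-6)^2=0, (2-7)^2=25, (5-3)^2=4, (1-1)^2=0, (7-2)^2=25, (3-5)^2=4, (4-4)^2=0
sum(d^2) = 58.
Step 3: rho = 1 - 6*58 / (7*(7^2 - 1)) = 1 - 348/336 = -0.035714.
Step 4: Under H0, t = rho * sqrt((n-2)/(1-rho^2)) = -0.0799 ~ t(5).
Step 5: Two-sided p-value from the t-distribution with 5 df = 0.939408.
Step 6: alpha = 0.1. fail to reject H0.

rho = -0.0357, p = 0.939408, fail to reject H0 at alpha = 0.1.


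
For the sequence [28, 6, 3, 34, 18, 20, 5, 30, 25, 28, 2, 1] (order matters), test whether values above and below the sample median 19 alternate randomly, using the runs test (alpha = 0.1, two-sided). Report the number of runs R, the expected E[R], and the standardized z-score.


Step 1: Compute median = 19; label A = above, B = below.
Labels in order: ABBABABAAABB  (n_A = 6, n_B = 6)
Step 2: Count runs R = 8.
Step 3: Under H0 (random ordering), E[R] = 2*n_A*n_B/(n_A+n_B) + 1 = 2*6*6/12 + 1 = 7.0000.
        Var[R] = 2*n_A*n_B*(2*n_A*n_B - n_A - n_B) / ((n_A+n_B)^2 * (n_A+n_B-1)) = 4320/1584 = 2.7273.
        SD[R] = 1.6514.
Step 4: Continuity-corrected z = (R - 0.5 - E[R]) / SD[R] = (8 - 0.5 - 7.0000) / 1.6514 = 0.3028.
Step 5: Two-sided p-value via normal approximation = 2*(1 - Phi(|z|)) = 0.762069.
Step 6: alpha = 0.1. fail to reject H0.

R = 8, z = 0.3028, p = 0.762069, fail to reject H0.


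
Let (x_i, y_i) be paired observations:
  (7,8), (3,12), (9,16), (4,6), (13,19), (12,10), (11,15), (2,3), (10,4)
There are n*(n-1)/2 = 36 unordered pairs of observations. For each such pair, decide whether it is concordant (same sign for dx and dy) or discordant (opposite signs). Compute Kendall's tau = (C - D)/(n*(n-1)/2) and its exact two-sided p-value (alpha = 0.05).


Step 1: Enumerate the 36 unordered pairs (i,j) with i<j and classify each by sign(x_j-x_i) * sign(y_j-y_i).
  (1,2):dx=-4,dy=+4->D; (1,3):dx=+2,dy=+8->C; (1,4):dx=-3,dy=-2->C; (1,5):dx=+6,dy=+11->C
  (1,6):dx=+5,dy=+2->C; (1,7):dx=+4,dy=+7->C; (1,8):dx=-5,dy=-5->C; (1,9):dx=+3,dy=-4->D
  (2,3):dx=+6,dy=+4->C; (2,4):dx=+1,dy=-6->D; (2,5):dx=+10,dy=+7->C; (2,6):dx=+9,dy=-2->D
  (2,7):dx=+8,dy=+3->C; (2,8):dx=-1,dy=-9->C; (2,9):dx=+7,dy=-8->D; (3,4):dx=-5,dy=-10->C
  (3,5):dx=+4,dy=+3->C; (3,6):dx=+3,dy=-6->D; (3,7):dx=+2,dy=-1->D; (3,8):dx=-7,dy=-13->C
  (3,9):dx=+1,dy=-12->D; (4,5):dx=+9,dy=+13->C; (4,6):dx=+8,dy=+4->C; (4,7):dx=+7,dy=+9->C
  (4,8):dx=-2,dy=-3->C; (4,9):dx=+6,dy=-2->D; (5,6):dx=-1,dy=-9->C; (5,7):dx=-2,dy=-4->C
  (5,8):dx=-11,dy=-16->C; (5,9):dx=-3,dy=-15->C; (6,7):dx=-1,dy=+5->D; (6,8):dx=-10,dy=-7->C
  (6,9):dx=-2,dy=-6->C; (7,8):dx=-9,dy=-12->C; (7,9):dx=-1,dy=-11->C; (8,9):dx=+8,dy=+1->C
Step 2: C = 26, D = 10, total pairs = 36.
Step 3: tau = (C - D)/(n(n-1)/2) = (26 - 10)/36 = 0.444444.
Step 4: Exact two-sided p-value (enumerate n! = 362880 permutations of y under H0): p = 0.119439.
Step 5: alpha = 0.05. fail to reject H0.

tau_b = 0.4444 (C=26, D=10), p = 0.119439, fail to reject H0.


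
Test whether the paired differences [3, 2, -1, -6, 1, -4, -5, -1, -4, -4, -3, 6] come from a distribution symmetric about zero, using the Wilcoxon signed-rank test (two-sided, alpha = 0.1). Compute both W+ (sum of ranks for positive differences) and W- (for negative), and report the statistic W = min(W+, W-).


Step 1: Drop any zero differences (none here) and take |d_i|.
|d| = [3, 2, 1, 6, 1, 4, 5, 1, 4, 4, 3, 6]
Step 2: Midrank |d_i| (ties get averaged ranks).
ranks: |3|->5.5, |2|->4, |1|->2, |6|->11.5, |1|->2, |4|->8, |5|->10, |1|->2, |4|->8, |4|->8, |3|->5.5, |6|->11.5
Step 3: Attach original signs; sum ranks with positive sign and with negative sign.
W+ = 5.5 + 4 + 2 + 11.5 = 23
W- = 2 + 11.5 + 8 + 10 + 2 + 8 + 8 + 5.5 = 55
(Check: W+ + W- = 78 should equal n(n+1)/2 = 78.)
Step 4: Test statistic W = min(W+, W-) = 23.
Step 5: Ties in |d|, so use the tie-corrected normal approximation.
        E[W] = n(n+1)/4 = 12*13/4 = 39.
        Tie groups: |d|=1 (t=3), |d|=3 (t=2), |d|=4 (t=3), |d|=6 (t=2); sum(t^3 - t) = 60.
        Var[W] = n(n+1)(2n+1)/24 - sum(t^3-t)/48 = 3900/24 - 60/48 = 161.25.
        z = (W - E[W]) / sqrt(Var[W]) = (23 - 39) / 12.6984 = -1.2600.
        Two-sided p = 2*Phi(z) = 0.207670.
Step 6: alpha = 0.1. fail to reject H0.

W+ = 23, W- = 55, W = min = 23, p = 0.207670, fail to reject H0.


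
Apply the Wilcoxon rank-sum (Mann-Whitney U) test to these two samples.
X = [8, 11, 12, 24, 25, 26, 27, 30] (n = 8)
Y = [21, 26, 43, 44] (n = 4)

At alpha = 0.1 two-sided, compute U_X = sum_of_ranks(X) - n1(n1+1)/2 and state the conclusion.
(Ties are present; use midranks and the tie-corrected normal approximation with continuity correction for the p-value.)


Step 1: Combine and sort all 12 observations; assign midranks.
sorted (value, group): (8,X), (11,X), (12,X), (21,Y), (24,X), (25,X), (26,X), (26,Y), (27,X), (30,X), (43,Y), (44,Y)
ranks: 8->1, 11->2, 12->3, 21->4, 24->5, 25->6, 26->7.5, 26->7.5, 27->9, 30->10, 43->11, 44->12
Step 2: Rank sum for X: R1 = 1 + 2 + 3 + 5 + 6 + 7.5 + 9 + 10 = 43.5.
Step 3: U_X = R1 - n1(n1+1)/2 = 43.5 - 8*9/2 = 43.5 - 36 = 7.5.
       U_Y = n1*n2 - U_X = 32 - 7.5 = 24.5.
Step 4: Ties are present, so use the tie-corrected normal approximation (with continuity correction) for the p-value.
Step 5: p-value = 0.173478; compare to alpha = 0.1. fail to reject H0.

U_X = 7.5, p = 0.173478, fail to reject H0 at alpha = 0.1.
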